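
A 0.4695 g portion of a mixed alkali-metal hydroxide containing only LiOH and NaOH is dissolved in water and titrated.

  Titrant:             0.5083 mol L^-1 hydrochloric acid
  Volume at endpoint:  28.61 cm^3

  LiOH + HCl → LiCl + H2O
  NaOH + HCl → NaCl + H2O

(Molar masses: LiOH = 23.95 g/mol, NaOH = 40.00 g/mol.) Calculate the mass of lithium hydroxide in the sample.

n(HCl) = 0.02861 × 0.5083 = 0.01454 mol
Let x = n(LiOH), y = n(NaOH).
Titrant: 1x + 1y = 0.01454;  mass: 23.95x + 40.00y = 0.4695
Solving, x = 6.991 × 10^-3 mol, y = 7.552 × 10^-3 mol
mass of LiOH = 6.991 × 10^-3 × 23.95 = 0.1674 g

0.1674 g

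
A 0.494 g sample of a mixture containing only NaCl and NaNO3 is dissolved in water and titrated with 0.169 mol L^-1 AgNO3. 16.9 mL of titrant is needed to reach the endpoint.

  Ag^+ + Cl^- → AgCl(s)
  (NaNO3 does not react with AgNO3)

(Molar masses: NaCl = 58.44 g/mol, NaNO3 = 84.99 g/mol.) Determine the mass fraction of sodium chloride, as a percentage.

33.8 %

n(AgNO3) = 0.0169 × 0.169 = 2.86 × 10^-3 mol
Let x = n(NaCl), y = n(NaNO3).
Titrant: 1x = 2.86 × 10^-3;  mass: 58.44x + 84.99y = 0.494
Solving, x = 2.86 × 10^-3 mol, y = 3.85 × 10^-3 mol
mass of NaCl = 2.86 × 10^-3 × 58.44 = 0.167 g
% NaCl = 0.167 / 0.494 × 100 = 33.8 %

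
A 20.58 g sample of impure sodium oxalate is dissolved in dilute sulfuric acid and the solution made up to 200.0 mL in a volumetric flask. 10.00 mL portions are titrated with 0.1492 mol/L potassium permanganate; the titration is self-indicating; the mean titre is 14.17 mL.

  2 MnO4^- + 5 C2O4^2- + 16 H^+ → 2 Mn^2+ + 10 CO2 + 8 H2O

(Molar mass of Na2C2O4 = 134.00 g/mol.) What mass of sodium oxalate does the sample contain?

n(KMnO4) per titration = 0.01417 × 0.1492 = 2.114 × 10^-3 mol
From the 5:2 ratio, n(Na2C2O4) in each aliquot = 5/2 × 2.114 × 10^-3 = 5.285 × 10^-3 mol
n(Na2C2O4) in the whole flask = 5.285 × 10^-3 × 200.0/10.00 = 0.1057 mol
mass of Na2C2O4 = 0.1057 × 134.00 = 14.16 g

14.16 g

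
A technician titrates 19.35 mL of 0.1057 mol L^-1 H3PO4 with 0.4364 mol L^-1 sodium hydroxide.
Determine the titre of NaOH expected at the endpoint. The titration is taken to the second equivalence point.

H3PO4 + 2 NaOH → Na2HPO4 + 2 H2O
n(H3PO4) = 0.01935 L × 0.1057 mol/L = 2.045 × 10^-3 mol
From the 2:1 stoichiometry, n(NaOH) = 2/1 × 2.045 × 10^-3 = 4.091 × 10^-3 mol
V(NaOH) = 4.091 × 10^-3 mol / 0.4364 mol/L = 0.009373 L = 9.373 mL

9.373 mL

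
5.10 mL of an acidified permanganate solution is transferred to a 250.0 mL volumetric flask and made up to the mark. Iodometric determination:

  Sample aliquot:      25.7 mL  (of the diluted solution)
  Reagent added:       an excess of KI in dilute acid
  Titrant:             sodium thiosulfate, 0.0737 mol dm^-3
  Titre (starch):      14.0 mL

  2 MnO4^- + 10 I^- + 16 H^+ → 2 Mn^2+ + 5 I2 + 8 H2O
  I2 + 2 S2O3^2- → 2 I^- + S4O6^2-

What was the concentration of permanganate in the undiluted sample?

n(S2O3^2-) = 0.0140 × 0.0737 = 1.03 × 10^-3 mol
n(I2) = n(S2O3^2-)/2 = 5.16 × 10^-4 mol
From the 2:5 ratio, n(MnO4^-) in the aliquot = 2/5 × 5.16 × 10^-4 = 2.06 × 10^-4 mol
[MnO4^-]_dilute = 2.06 × 10^-4 / 0.0257 = 0.00803 mol/L
[MnO4^-]_original = 0.00803 × 250.0/5.10 = 0.394 mol/L

0.394 mol/L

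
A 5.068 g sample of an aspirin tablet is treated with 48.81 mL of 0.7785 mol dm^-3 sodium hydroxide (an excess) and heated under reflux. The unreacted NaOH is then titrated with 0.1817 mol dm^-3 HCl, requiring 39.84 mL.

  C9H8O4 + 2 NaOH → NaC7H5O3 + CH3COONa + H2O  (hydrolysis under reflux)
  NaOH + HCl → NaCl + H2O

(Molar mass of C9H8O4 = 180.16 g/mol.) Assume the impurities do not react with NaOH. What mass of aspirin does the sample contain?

n(NaOH) added = 0.04881 × 0.7785 = 0.03800 mol
n(HCl) used in back-titration = 0.03984 × 0.1817 = 7.239 × 10^-3 mol
n(NaOH) left over = 7.239 × 10^-3 mol (1:1 ratio)
n(NaOH) consumed by analyte = 0.03800 − 7.239 × 10^-3 = 0.03076 mol
From the 1:2 ratio, n(C9H8O4) = 1/2 × 0.03076 = 0.01538 mol
mass of C9H8O4 = 0.01538 × 180.16 = 2.771 g

2.771 g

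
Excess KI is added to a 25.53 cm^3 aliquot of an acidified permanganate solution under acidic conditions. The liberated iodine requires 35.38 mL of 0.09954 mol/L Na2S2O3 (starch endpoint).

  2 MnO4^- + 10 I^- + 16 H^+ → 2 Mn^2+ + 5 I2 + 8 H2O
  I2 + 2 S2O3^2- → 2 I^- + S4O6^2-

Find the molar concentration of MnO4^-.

n(S2O3^2-) = 0.03538 × 0.09954 = 3.522 × 10^-3 mol
n(I2) = n(S2O3^2-)/2 = 1.761 × 10^-3 mol
From the 2:5 ratio, n(MnO4^-) in the aliquot = 2/5 × 1.761 × 10^-3 = 7.043 × 10^-4 mol
[MnO4^-] = 7.043 × 10^-4 / 0.02553 = 0.02759 mol/L

0.02759 mol/L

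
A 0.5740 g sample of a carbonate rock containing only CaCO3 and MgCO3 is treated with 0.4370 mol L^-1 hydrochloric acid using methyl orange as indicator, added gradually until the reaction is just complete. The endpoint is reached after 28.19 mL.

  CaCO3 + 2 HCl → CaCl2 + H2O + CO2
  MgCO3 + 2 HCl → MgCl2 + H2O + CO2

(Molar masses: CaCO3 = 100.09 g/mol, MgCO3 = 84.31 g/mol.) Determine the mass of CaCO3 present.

n(HCl) = 0.02819 × 0.4370 = 0.01232 mol
Let x = n(CaCO3), y = n(MgCO3).
Titrant: 2x + 2y = 0.01232;  mass: 100.09x + 84.31y = 0.5740
Solving, x = 3.466 × 10^-3 mol, y = 2.694 × 10^-3 mol
mass of CaCO3 = 3.466 × 10^-3 × 100.09 = 0.3469 g

0.3469 g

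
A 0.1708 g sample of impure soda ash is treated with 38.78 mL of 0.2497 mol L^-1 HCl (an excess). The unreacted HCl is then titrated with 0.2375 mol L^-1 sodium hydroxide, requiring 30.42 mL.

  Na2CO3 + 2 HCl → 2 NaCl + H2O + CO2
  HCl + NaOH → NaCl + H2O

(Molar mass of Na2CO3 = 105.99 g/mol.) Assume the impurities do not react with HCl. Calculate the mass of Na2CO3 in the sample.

n(HCl) added = 0.03878 × 0.2497 = 9.683 × 10^-3 mol
n(NaOH) used in back-titration = 0.03042 × 0.2375 = 7.225 × 10^-3 mol
n(HCl) left over = 7.225 × 10^-3 mol (1:1 ratio)
n(HCl) consumed by analyte = 9.683 × 10^-3 − 7.225 × 10^-3 = 2.459 × 10^-3 mol
From the 1:2 ratio, n(Na2CO3) = 1/2 × 2.459 × 10^-3 = 1.229 × 10^-3 mol
mass of Na2CO3 = 1.229 × 10^-3 × 105.99 = 0.1303 g

0.1303 g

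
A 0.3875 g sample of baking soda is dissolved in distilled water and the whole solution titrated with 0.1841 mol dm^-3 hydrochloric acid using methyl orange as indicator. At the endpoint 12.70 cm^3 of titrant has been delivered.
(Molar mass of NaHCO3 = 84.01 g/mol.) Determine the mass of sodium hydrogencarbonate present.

0.1964 g

NaHCO3 + HCl → NaCl + H2O + CO2
n(HCl) = 0.01270 L × 0.1841 mol/L = 2.338 × 10^-3 mol
n(NaHCO3) = 2.338 × 10^-3 mol (1:1 ratio)
mass of NaHCO3 = 2.338 × 10^-3 × 84.01 g/mol = 0.1964 g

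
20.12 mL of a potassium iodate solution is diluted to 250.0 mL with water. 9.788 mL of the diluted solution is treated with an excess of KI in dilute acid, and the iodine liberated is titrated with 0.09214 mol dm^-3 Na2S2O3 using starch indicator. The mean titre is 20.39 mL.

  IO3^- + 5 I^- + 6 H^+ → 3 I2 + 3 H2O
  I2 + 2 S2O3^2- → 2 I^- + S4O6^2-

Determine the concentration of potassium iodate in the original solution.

n(S2O3^2-) = 0.02039 × 0.09214 = 1.879 × 10^-3 mol
n(I2) = n(S2O3^2-)/2 = 9.394 × 10^-4 mol
From the 1:3 ratio, n(IO3^-) in the aliquot = 1/3 × 9.394 × 10^-4 = 3.131 × 10^-4 mol
[IO3^-]_dilute = 3.131 × 10^-4 / 0.009788 = 0.03199 mol/L
[IO3^-]_original = 0.03199 × 250.0/20.12 = 0.3975 mol/L

0.3975 mol/L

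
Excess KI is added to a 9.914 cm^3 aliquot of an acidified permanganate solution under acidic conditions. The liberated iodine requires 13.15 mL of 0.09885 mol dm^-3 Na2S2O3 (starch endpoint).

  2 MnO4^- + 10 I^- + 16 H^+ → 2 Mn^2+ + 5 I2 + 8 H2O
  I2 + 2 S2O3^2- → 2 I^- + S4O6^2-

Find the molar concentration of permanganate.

0.02622 mol/L

n(S2O3^2-) = 0.01315 × 0.09885 = 1.300 × 10^-3 mol
n(I2) = n(S2O3^2-)/2 = 6.499 × 10^-4 mol
From the 2:5 ratio, n(MnO4^-) in the aliquot = 2/5 × 6.499 × 10^-4 = 2.600 × 10^-4 mol
[MnO4^-] = 2.600 × 10^-4 / 0.009914 = 0.02622 mol/L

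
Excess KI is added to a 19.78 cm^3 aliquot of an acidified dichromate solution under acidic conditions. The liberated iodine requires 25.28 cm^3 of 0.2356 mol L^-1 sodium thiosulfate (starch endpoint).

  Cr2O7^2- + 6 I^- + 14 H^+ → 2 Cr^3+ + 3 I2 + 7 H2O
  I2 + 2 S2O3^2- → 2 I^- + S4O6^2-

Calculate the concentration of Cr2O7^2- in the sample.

0.05019 mol/L

n(S2O3^2-) = 0.02528 × 0.2356 = 5.956 × 10^-3 mol
n(I2) = n(S2O3^2-)/2 = 2.978 × 10^-3 mol
From the 1:3 ratio, n(Cr2O7^2-) in the aliquot = 1/3 × 2.978 × 10^-3 = 9.927 × 10^-4 mol
[Cr2O7^2-] = 9.927 × 10^-4 / 0.01978 = 0.05019 mol/L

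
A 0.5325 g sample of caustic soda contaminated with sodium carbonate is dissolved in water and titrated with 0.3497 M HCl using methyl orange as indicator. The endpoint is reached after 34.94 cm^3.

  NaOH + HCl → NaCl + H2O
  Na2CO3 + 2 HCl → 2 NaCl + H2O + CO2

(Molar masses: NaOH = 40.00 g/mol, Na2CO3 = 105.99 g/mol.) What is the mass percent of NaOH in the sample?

n(HCl) = 0.03494 × 0.3497 = 0.01222 mol
Let x = n(NaOH), y = n(Na2CO3).
Titrant: 1x + 2y = 0.01222;  mass: 40.00x + 105.99y = 0.5325
Solving, x = 8.851 × 10^-3 mol, y = 1.684 × 10^-3 mol
mass of NaOH = 8.851 × 10^-3 × 40.00 = 0.3540 g
% NaOH = 0.3540 / 0.5325 × 100 = 66.49 %

66.49 %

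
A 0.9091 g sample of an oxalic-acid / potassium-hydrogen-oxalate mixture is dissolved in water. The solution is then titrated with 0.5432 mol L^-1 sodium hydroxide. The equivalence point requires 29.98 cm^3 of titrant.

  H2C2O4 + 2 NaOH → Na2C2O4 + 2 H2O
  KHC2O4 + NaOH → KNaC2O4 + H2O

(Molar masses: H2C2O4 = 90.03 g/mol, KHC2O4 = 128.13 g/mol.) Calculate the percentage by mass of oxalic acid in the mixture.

n(NaOH) = 0.02998 × 0.5432 = 0.01629 mol
Let x = n(H2C2O4), y = n(KHC2O4).
Titrant: 2x + 1y = 0.01629;  mass: 90.03x + 128.13y = 0.9091
Solving, x = 7.084 × 10^-3 mol, y = 2.118 × 10^-3 mol
mass of H2C2O4 = 7.084 × 10^-3 × 90.03 = 0.6377 g
% H2C2O4 = 0.6377 / 0.9091 × 100 = 70.15 %

70.15 %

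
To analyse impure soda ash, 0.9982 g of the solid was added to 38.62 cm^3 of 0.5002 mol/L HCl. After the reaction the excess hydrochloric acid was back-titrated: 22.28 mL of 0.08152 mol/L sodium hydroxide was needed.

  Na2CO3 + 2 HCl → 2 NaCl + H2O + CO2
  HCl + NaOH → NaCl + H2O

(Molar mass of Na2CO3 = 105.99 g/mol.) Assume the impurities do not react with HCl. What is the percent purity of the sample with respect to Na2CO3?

92.92 %

n(HCl) added = 0.03862 × 0.5002 = 0.01932 mol
n(NaOH) used in back-titration = 0.02228 × 0.08152 = 1.816 × 10^-3 mol
n(HCl) left over = 1.816 × 10^-3 mol (1:1 ratio)
n(HCl) consumed by analyte = 0.01932 − 1.816 × 10^-3 = 0.01750 mol
From the 1:2 ratio, n(Na2CO3) = 1/2 × 0.01750 = 8.751 × 10^-3 mol
mass of Na2CO3 = 8.751 × 10^-3 × 105.99 = 0.9275 g
% Na2CO3 = 0.9275 / 0.9982 × 100 = 92.92 %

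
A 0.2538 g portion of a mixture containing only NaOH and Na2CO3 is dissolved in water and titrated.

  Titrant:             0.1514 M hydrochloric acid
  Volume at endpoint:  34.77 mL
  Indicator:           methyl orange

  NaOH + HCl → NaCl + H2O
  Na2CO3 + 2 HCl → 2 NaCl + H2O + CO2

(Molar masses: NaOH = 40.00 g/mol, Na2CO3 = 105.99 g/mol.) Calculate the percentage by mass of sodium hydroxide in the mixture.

30.53 %

n(HCl) = 0.03477 × 0.1514 = 5.264 × 10^-3 mol
Let x = n(NaOH), y = n(Na2CO3).
Titrant: 1x + 2y = 5.264 × 10^-3;  mass: 40.00x + 105.99y = 0.2538
Solving, x = 1.937 × 10^-3 mol, y = 1.663 × 10^-3 mol
mass of NaOH = 1.937 × 10^-3 × 40.00 = 0.07749 g
% NaOH = 0.07749 / 0.2538 × 100 = 30.53 %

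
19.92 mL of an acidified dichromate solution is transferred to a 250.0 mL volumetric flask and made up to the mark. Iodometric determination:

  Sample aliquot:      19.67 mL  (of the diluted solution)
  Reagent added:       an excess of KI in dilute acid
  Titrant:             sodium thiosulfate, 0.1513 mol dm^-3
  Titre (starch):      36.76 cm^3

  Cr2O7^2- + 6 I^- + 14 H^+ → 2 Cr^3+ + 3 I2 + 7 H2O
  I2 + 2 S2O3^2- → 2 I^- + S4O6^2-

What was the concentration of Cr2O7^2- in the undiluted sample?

n(S2O3^2-) = 0.03676 × 0.1513 = 5.562 × 10^-3 mol
n(I2) = n(S2O3^2-)/2 = 2.781 × 10^-3 mol
From the 1:3 ratio, n(Cr2O7^2-) in the aliquot = 1/3 × 2.781 × 10^-3 = 9.270 × 10^-4 mol
[Cr2O7^2-]_dilute = 9.270 × 10^-4 / 0.01967 = 0.04713 mol/L
[Cr2O7^2-]_original = 0.04713 × 250.0/19.92 = 0.5914 mol/L

0.5914 mol/L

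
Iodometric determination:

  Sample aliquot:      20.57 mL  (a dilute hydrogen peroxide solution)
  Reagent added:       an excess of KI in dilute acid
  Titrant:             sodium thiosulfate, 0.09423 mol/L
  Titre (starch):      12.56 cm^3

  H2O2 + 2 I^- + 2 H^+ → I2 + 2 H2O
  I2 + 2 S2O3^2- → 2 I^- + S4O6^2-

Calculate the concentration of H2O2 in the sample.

0.02877 mol/L

n(S2O3^2-) = 0.01256 × 0.09423 = 1.184 × 10^-3 mol
n(I2) = n(S2O3^2-)/2 = 5.918 × 10^-4 mol
n(H2O2) in the aliquot = 5.918 × 10^-4 mol (1:1 ratio)
[H2O2] = 5.918 × 10^-4 / 0.02057 = 0.02877 mol/L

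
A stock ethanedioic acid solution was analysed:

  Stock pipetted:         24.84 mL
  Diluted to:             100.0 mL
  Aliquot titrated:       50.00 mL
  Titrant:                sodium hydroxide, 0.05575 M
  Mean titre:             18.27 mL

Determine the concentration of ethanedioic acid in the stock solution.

0.04100 M

H2C2O4 + 2 NaOH → Na2C2O4 + 2 H2O
n(NaOH) = 0.01827 × 0.05575 = 1.019 × 10^-3 mol
From the 1:2 ratio, n(H2C2O4) in the aliquot = 1/2 × 1.019 × 10^-3 = 5.093 × 10^-4 mol
[H2C2O4]_dilute = 5.093 × 10^-4 / 0.05000 = 0.01019 mol/L
Dilution factor = 100.0 / 24.84 = 4.026
[H2C2O4]_stock = 0.01019 × 4.026 = 0.04100 mol/L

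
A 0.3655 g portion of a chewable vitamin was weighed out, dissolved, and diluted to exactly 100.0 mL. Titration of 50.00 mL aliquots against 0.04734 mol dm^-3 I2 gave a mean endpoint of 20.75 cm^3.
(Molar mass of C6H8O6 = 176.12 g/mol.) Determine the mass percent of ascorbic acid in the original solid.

C6H8O6 + I2 → C6H6O6 + 2 HI
n(I2) per titration = 0.02075 × 0.04734 = 9.823 × 10^-4 mol
n(C6H8O6) in each aliquot = 9.823 × 10^-4 mol (1:1 ratio)
n(C6H8O6) in the whole flask = 9.823 × 10^-4 × 100.0/50.00 = 1.965 × 10^-3 mol
mass of C6H8O6 = 1.965 × 10^-3 × 176.12 = 0.3460 g
% C6H8O6 = 0.3460 / 0.3655 × 100 = 94.67 %

94.67 %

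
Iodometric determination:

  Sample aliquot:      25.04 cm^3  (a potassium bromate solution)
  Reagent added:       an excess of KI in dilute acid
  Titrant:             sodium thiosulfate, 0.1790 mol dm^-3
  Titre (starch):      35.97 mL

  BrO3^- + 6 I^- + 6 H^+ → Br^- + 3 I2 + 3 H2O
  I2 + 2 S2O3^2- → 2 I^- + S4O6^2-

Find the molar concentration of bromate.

0.04286 mol/L

n(S2O3^2-) = 0.03597 × 0.1790 = 6.439 × 10^-3 mol
n(I2) = n(S2O3^2-)/2 = 3.219 × 10^-3 mol
From the 1:3 ratio, n(BrO3^-) in the aliquot = 1/3 × 3.219 × 10^-3 = 1.073 × 10^-3 mol
[BrO3^-] = 1.073 × 10^-3 / 0.02504 = 0.04286 mol/L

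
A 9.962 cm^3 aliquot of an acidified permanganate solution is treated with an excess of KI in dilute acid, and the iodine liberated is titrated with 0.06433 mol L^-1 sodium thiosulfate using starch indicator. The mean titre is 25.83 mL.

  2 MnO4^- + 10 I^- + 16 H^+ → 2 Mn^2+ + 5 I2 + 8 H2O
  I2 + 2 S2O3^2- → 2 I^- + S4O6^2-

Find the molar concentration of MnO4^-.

n(S2O3^2-) = 0.02583 × 0.06433 = 1.662 × 10^-3 mol
n(I2) = n(S2O3^2-)/2 = 8.308 × 10^-4 mol
From the 2:5 ratio, n(MnO4^-) in the aliquot = 2/5 × 8.308 × 10^-4 = 3.323 × 10^-4 mol
[MnO4^-] = 3.323 × 10^-4 / 0.009962 = 0.03336 mol/L

0.03336 mol/L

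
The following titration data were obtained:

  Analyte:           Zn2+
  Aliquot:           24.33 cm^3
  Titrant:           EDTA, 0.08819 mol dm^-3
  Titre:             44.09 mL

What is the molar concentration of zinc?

0.1598 mol/L

Zn^2+ + EDTA^4- → [Zn(EDTA)]^2-
n(EDTA) = 0.04409 L × 0.08819 mol/L = 3.888 × 10^-3 mol
n(Zn2+) = 3.888 × 10^-3 mol (1:1 mole ratio)
[Zn2+] = 3.888 × 10^-3 mol / 0.02433 L = 0.1598 mol/L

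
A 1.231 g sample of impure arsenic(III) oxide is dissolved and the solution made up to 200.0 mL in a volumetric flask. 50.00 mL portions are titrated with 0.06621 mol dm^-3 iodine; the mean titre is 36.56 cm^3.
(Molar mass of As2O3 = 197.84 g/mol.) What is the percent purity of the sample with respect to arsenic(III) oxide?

As2O3 + 2 I2 + 2 H2O → As2O5 + 4 HI
n(I2) per titration = 0.03656 × 0.06621 = 2.421 × 10^-3 mol
From the 1:2 ratio, n(As2O3) in each aliquot = 1/2 × 2.421 × 10^-3 = 1.210 × 10^-3 mol
n(As2O3) in the whole flask = 1.210 × 10^-3 × 200.0/50.00 = 4.841 × 10^-3 mol
mass of As2O3 = 4.841 × 10^-3 × 197.84 = 0.9578 g
% As2O3 = 0.9578 / 1.231 × 100 = 77.81 %

77.81 %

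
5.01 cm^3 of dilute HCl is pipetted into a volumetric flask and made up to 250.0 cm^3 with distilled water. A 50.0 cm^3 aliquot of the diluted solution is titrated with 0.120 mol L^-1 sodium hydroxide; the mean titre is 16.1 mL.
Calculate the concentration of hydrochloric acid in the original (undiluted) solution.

1.93 mol/L

HCl + NaOH → NaCl + H2O
n(NaOH) = 0.0161 × 0.120 = 1.93 × 10^-3 mol
n(HCl) in the aliquot = 1.93 × 10^-3 mol (1:1 ratio)
[HCl]_dilute = 1.93 × 10^-3 / 0.0500 = 0.0386 mol/L
Dilution factor = 250.0 / 5.01 = 49.90
[HCl]_stock = 0.0386 × 49.90 = 1.93 mol/L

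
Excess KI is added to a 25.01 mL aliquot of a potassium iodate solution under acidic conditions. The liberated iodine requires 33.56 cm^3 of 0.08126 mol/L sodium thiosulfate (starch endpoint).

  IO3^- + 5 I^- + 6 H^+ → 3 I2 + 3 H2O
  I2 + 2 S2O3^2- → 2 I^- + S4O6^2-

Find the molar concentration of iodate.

n(S2O3^2-) = 0.03356 × 0.08126 = 2.727 × 10^-3 mol
n(I2) = n(S2O3^2-)/2 = 1.364 × 10^-3 mol
From the 1:3 ratio, n(IO3^-) in the aliquot = 1/3 × 1.364 × 10^-3 = 4.545 × 10^-4 mol
[IO3^-] = 4.545 × 10^-4 / 0.02501 = 0.01817 mol/L

0.01817 mol/L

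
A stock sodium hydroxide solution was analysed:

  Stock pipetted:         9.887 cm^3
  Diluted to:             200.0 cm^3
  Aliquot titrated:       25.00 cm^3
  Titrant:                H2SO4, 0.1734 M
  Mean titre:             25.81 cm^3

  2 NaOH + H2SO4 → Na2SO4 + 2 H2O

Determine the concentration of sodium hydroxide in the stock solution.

7.243 M

n(H2SO4) = 0.02581 × 0.1734 = 4.475 × 10^-3 mol
From the 2:1 ratio, n(NaOH) in the aliquot = 2/1 × 4.475 × 10^-3 = 8.951 × 10^-3 mol
[NaOH]_dilute = 8.951 × 10^-3 / 0.02500 = 0.3580 mol/L
Dilution factor = 200.0 / 9.887 = 20.23
[NaOH]_stock = 0.3580 × 20.23 = 7.243 mol/L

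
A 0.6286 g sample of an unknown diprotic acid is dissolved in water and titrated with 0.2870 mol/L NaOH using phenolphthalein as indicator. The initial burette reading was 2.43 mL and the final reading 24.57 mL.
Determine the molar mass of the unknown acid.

197.9 g/mol

n(NaOH) = 0.02214 L × 0.2870 mol/L = 6.354 × 10^-3 mol
From the 1:2 ratio, n(H2A) = 1/2 × 6.354 × 10^-3 = 3.177 × 10^-3 mol
M = m / n = 0.6286 g / 3.177 × 10^-3 mol = 197.9 g/mol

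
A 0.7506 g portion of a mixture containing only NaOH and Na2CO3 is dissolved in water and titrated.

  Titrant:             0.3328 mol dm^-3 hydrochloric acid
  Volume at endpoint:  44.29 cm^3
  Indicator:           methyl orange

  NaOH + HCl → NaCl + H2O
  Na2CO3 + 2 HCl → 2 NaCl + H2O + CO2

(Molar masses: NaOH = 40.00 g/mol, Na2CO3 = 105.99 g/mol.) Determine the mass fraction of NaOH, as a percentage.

n(HCl) = 0.04429 × 0.3328 = 0.01474 mol
Let x = n(NaOH), y = n(Na2CO3).
Titrant: 1x + 2y = 0.01474;  mass: 40.00x + 105.99y = 0.7506
Solving, x = 2.349 × 10^-3 mol, y = 6.195 × 10^-3 mol
mass of NaOH = 2.349 × 10^-3 × 40.00 = 0.09398 g
% NaOH = 0.09398 / 0.7506 × 100 = 12.52 %

12.52 %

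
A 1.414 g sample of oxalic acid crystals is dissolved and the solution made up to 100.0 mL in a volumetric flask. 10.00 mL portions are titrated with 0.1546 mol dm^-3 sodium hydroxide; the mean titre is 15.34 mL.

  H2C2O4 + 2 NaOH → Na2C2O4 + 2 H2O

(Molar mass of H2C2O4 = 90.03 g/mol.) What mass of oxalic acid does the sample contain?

1.068 g

n(NaOH) per titration = 0.01534 × 0.1546 = 2.372 × 10^-3 mol
From the 1:2 ratio, n(H2C2O4) in each aliquot = 1/2 × 2.372 × 10^-3 = 1.186 × 10^-3 mol
n(H2C2O4) in the whole flask = 1.186 × 10^-3 × 100.0/10.00 = 0.01186 mol
mass of H2C2O4 = 0.01186 × 90.03 = 1.068 g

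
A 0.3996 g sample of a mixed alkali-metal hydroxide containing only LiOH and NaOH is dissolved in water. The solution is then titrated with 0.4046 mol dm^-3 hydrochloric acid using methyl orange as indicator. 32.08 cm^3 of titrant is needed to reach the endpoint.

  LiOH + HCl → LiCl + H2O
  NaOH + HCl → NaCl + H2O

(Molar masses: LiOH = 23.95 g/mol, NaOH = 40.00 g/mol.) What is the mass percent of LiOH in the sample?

44.66 %

n(HCl) = 0.03208 × 0.4046 = 0.01298 mol
Let x = n(LiOH), y = n(NaOH).
Titrant: 1x + 1y = 0.01298;  mass: 23.95x + 40.00y = 0.3996
Solving, x = 7.451 × 10^-3 mol, y = 5.529 × 10^-3 mol
mass of LiOH = 7.451 × 10^-3 × 23.95 = 0.1784 g
% LiOH = 0.1784 / 0.3996 × 100 = 44.66 %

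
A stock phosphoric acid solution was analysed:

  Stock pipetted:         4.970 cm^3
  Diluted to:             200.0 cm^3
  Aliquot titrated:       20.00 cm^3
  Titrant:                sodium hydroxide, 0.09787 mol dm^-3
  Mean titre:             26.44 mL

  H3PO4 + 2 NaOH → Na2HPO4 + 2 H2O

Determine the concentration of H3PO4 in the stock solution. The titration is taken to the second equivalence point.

n(NaOH) = 0.02644 × 0.09787 = 2.588 × 10^-3 mol
From the 1:2 ratio, n(H3PO4) in the aliquot = 1/2 × 2.588 × 10^-3 = 1.294 × 10^-3 mol
[H3PO4]_dilute = 1.294 × 10^-3 / 0.02000 = 0.06469 mol/L
Dilution factor = 200.0 / 4.970 = 40.24
[H3PO4]_stock = 0.06469 × 40.24 = 2.603 mol/L

2.603 mol/L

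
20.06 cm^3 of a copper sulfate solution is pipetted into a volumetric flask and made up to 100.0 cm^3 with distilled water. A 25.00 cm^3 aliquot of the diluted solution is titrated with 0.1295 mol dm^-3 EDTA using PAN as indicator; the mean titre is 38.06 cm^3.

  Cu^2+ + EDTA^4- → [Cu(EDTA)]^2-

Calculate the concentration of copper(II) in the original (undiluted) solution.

0.9828 mol/L

n(EDTA) = 0.03806 × 0.1295 = 4.929 × 10^-3 mol
n(Cu2+) in the aliquot = 4.929 × 10^-3 mol (1:1 ratio)
[Cu2+]_dilute = 4.929 × 10^-3 / 0.02500 = 0.1972 mol/L
Dilution factor = 100.0 / 20.06 = 4.985
[Cu2+]_stock = 0.1972 × 4.985 = 0.9828 mol/L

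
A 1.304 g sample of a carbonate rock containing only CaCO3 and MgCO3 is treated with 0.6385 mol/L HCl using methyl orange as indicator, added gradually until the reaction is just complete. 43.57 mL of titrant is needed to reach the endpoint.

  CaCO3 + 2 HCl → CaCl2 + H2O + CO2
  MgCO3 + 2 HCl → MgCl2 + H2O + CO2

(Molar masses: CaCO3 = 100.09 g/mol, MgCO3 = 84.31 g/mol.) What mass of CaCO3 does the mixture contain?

0.8326 g

n(HCl) = 0.04357 × 0.6385 = 0.02782 mol
Let x = n(CaCO3), y = n(MgCO3).
Titrant: 2x + 2y = 0.02782;  mass: 100.09x + 84.31y = 1.304
Solving, x = 8.319 × 10^-3 mol, y = 5.591 × 10^-3 mol
mass of CaCO3 = 8.319 × 10^-3 × 100.09 = 0.8326 g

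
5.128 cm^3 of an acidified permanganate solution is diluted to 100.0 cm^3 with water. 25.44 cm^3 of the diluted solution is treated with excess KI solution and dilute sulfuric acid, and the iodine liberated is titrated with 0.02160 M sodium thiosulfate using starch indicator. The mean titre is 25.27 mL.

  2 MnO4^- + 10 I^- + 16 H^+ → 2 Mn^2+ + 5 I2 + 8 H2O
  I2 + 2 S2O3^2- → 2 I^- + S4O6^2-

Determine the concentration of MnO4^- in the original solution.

0.08368 M

n(S2O3^2-) = 0.02527 × 0.02160 = 5.458 × 10^-4 mol
n(I2) = n(S2O3^2-)/2 = 2.729 × 10^-4 mol
From the 2:5 ratio, n(MnO4^-) in the aliquot = 2/5 × 2.729 × 10^-4 = 1.092 × 10^-4 mol
[MnO4^-]_dilute = 1.092 × 10^-4 / 0.02544 = 0.004291 mol/L
[MnO4^-]_original = 0.004291 × 100.0/5.128 = 0.08368 mol/L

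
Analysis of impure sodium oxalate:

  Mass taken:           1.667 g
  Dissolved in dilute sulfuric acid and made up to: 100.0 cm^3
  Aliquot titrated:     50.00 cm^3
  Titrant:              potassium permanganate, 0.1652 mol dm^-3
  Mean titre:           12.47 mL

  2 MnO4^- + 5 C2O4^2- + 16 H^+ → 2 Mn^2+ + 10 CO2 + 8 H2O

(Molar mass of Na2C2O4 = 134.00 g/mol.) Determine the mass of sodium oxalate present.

1.380 g

n(KMnO4) per titration = 0.01247 × 0.1652 = 2.060 × 10^-3 mol
From the 5:2 ratio, n(Na2C2O4) in each aliquot = 5/2 × 2.060 × 10^-3 = 5.150 × 10^-3 mol
n(Na2C2O4) in the whole flask = 5.150 × 10^-3 × 100.0/50.00 = 0.01030 mol
mass of Na2C2O4 = 0.01030 × 134.00 = 1.380 g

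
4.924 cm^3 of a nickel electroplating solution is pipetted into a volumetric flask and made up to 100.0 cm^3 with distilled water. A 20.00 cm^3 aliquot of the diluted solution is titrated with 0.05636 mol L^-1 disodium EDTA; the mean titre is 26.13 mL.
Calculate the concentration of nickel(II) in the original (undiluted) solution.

1.495 mol/L

Ni^2+ + EDTA^4- → [Ni(EDTA)]^2-
n(EDTA) = 0.02613 × 0.05636 = 1.473 × 10^-3 mol
n(Ni2+) in the aliquot = 1.473 × 10^-3 mol (1:1 ratio)
[Ni2+]_dilute = 1.473 × 10^-3 / 0.02000 = 0.07363 mol/L
Dilution factor = 100.0 / 4.924 = 20.31
[Ni2+]_stock = 0.07363 × 20.31 = 1.495 mol/L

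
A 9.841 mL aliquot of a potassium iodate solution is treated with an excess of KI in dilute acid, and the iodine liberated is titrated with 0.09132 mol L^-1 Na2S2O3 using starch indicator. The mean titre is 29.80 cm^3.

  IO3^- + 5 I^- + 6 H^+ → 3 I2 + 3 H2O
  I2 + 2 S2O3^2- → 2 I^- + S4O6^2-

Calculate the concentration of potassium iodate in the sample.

0.04609 mol/L

n(S2O3^2-) = 0.02980 × 0.09132 = 2.721 × 10^-3 mol
n(I2) = n(S2O3^2-)/2 = 1.361 × 10^-3 mol
From the 1:3 ratio, n(IO3^-) in the aliquot = 1/3 × 1.361 × 10^-3 = 4.536 × 10^-4 mol
[IO3^-] = 4.536 × 10^-4 / 0.009841 = 0.04609 mol/L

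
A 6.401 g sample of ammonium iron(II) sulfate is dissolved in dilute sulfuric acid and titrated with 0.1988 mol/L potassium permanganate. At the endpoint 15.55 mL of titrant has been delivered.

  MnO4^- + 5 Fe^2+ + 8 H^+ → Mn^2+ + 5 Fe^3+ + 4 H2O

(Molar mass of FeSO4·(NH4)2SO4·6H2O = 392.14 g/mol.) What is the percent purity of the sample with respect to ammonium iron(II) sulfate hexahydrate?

94.69 %

n(KMnO4) = 0.01555 L × 0.1988 mol/L = 3.091 × 10^-3 mol
From the 5:1 ratio, n(FeSO4·(NH4)2SO4·6H2O) = 5/1 × 3.091 × 10^-3 = 0.01546 mol
mass of FeSO4·(NH4)2SO4·6H2O = 0.01546 × 392.14 g/mol = 6.061 g
% FeSO4·(NH4)2SO4·6H2O = 6.061 / 6.401 × 100 = 94.69 %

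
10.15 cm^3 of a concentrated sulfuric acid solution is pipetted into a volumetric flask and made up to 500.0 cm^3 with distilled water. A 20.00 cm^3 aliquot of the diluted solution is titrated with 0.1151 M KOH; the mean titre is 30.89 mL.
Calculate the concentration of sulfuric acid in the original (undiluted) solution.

4.379 M

H2SO4 + 2 KOH → K2SO4 + 2 H2O
n(KOH) = 0.03089 × 0.1151 = 3.555 × 10^-3 mol
From the 1:2 ratio, n(H2SO4) in the aliquot = 1/2 × 3.555 × 10^-3 = 1.778 × 10^-3 mol
[H2SO4]_dilute = 1.778 × 10^-3 / 0.02000 = 0.08889 mol/L
Dilution factor = 500.0 / 10.15 = 49.26
[H2SO4]_stock = 0.08889 × 49.26 = 4.379 mol/L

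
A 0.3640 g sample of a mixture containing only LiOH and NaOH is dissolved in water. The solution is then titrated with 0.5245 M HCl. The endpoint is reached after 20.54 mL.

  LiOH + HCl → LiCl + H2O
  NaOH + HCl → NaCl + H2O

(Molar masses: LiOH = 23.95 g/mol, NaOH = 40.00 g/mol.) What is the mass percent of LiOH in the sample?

27.44 %

n(HCl) = 0.02054 × 0.5245 = 0.01077 mol
Let x = n(LiOH), y = n(NaOH).
Titrant: 1x + 1y = 0.01077;  mass: 23.95x + 40.00y = 0.3640
Solving, x = 4.170 × 10^-3 mol, y = 6.603 × 10^-3 mol
mass of LiOH = 4.170 × 10^-3 × 23.95 = 0.09987 g
% LiOH = 0.09987 / 0.3640 × 100 = 27.44 %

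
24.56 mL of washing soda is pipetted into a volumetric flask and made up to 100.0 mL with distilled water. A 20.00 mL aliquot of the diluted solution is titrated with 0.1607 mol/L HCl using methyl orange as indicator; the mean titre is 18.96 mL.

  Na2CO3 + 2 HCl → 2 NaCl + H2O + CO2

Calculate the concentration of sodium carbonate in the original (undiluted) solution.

n(HCl) = 0.01896 × 0.1607 = 3.047 × 10^-3 mol
From the 1:2 ratio, n(Na2CO3) in the aliquot = 1/2 × 3.047 × 10^-3 = 1.523 × 10^-3 mol
[Na2CO3]_dilute = 1.523 × 10^-3 / 0.02000 = 0.07617 mol/L
Dilution factor = 100.0 / 24.56 = 4.072
[Na2CO3]_stock = 0.07617 × 4.072 = 0.3101 mol/L

0.3101 mol/L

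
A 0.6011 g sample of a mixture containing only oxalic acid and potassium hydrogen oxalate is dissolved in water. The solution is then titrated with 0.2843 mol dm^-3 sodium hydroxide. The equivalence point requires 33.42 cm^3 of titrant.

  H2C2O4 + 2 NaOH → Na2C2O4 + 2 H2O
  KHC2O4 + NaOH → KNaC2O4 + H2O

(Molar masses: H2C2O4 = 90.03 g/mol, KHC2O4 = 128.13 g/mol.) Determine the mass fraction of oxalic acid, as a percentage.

55.53 %

n(NaOH) = 0.03342 × 0.2843 = 9.501 × 10^-3 mol
Let x = n(H2C2O4), y = n(KHC2O4).
Titrant: 2x + 1y = 9.501 × 10^-3;  mass: 90.03x + 128.13y = 0.6011
Solving, x = 3.708 × 10^-3 mol, y = 2.086 × 10^-3 mol
mass of H2C2O4 = 3.708 × 10^-3 × 90.03 = 0.3338 g
% H2C2O4 = 0.3338 / 0.6011 × 100 = 55.53 %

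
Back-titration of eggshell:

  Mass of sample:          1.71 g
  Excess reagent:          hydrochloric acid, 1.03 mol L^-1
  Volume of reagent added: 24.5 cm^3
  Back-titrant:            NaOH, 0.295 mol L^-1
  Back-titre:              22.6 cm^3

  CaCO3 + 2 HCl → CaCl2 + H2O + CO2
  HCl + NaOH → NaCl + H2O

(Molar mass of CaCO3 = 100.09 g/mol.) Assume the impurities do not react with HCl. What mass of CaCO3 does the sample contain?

n(HCl) added = 0.0245 × 1.03 = 0.0252 mol
n(NaOH) used in back-titration = 0.0226 × 0.295 = 6.67 × 10^-3 mol
n(HCl) left over = 6.67 × 10^-3 mol (1:1 ratio)
n(HCl) consumed by analyte = 0.0252 − 6.67 × 10^-3 = 0.0186 mol
From the 1:2 ratio, n(CaCO3) = 1/2 × 0.0186 = 9.28 × 10^-3 mol
mass of CaCO3 = 9.28 × 10^-3 × 100.09 = 0.929 g

0.929 g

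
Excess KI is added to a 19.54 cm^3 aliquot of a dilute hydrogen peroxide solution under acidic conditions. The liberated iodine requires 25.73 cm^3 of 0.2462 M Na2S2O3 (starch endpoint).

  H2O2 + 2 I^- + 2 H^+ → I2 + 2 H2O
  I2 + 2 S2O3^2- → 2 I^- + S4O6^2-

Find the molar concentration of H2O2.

n(S2O3^2-) = 0.02573 × 0.2462 = 6.335 × 10^-3 mol
n(I2) = n(S2O3^2-)/2 = 3.167 × 10^-3 mol
n(H2O2) in the aliquot = 3.167 × 10^-3 mol (1:1 ratio)
[H2O2] = 3.167 × 10^-3 / 0.01954 = 0.1621 mol/L

0.1621 M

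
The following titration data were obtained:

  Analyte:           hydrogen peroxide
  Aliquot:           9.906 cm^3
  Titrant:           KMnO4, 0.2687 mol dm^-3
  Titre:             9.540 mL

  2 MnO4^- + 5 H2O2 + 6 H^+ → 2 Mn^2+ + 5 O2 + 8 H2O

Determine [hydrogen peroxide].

0.6469 mol/L

n(KMnO4) = 0.009540 L × 0.2687 mol/L = 2.563 × 10^-3 mol
From the 5:2 mole ratio, n(H2O2) = 5/2 × 2.563 × 10^-3 = 6.408 × 10^-3 mol
[H2O2] = 6.408 × 10^-3 mol / 0.009906 L = 0.6469 mol/L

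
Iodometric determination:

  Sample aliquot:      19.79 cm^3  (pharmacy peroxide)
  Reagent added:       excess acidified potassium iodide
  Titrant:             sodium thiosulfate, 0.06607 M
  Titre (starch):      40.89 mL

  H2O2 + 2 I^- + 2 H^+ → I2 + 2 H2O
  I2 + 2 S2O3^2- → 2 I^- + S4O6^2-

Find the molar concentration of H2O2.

0.06826 M

n(S2O3^2-) = 0.04089 × 0.06607 = 2.702 × 10^-3 mol
n(I2) = n(S2O3^2-)/2 = 1.351 × 10^-3 mol
n(H2O2) in the aliquot = 1.351 × 10^-3 mol (1:1 ratio)
[H2O2] = 1.351 × 10^-3 / 0.01979 = 0.06826 mol/L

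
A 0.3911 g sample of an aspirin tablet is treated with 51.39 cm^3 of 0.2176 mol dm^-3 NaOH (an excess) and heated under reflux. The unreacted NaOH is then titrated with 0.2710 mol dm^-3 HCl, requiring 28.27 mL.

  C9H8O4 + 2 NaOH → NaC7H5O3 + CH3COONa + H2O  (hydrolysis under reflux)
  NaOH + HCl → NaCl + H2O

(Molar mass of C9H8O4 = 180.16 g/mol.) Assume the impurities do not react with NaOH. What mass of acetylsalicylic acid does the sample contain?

n(NaOH) added = 0.05139 × 0.2176 = 0.01118 mol
n(HCl) used in back-titration = 0.02827 × 0.2710 = 7.661 × 10^-3 mol
n(NaOH) left over = 7.661 × 10^-3 mol (1:1 ratio)
n(NaOH) consumed by analyte = 0.01118 − 7.661 × 10^-3 = 3.521 × 10^-3 mol
From the 1:2 ratio, n(C9H8O4) = 1/2 × 3.521 × 10^-3 = 1.761 × 10^-3 mol
mass of C9H8O4 = 1.761 × 10^-3 × 180.16 = 0.3172 g

0.3172 g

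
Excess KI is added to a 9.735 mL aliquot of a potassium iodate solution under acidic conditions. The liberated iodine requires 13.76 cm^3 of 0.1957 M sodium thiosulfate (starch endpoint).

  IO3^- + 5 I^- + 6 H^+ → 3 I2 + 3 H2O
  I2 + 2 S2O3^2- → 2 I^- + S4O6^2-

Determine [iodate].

n(S2O3^2-) = 0.01376 × 0.1957 = 2.693 × 10^-3 mol
n(I2) = n(S2O3^2-)/2 = 1.346 × 10^-3 mol
From the 1:3 ratio, n(IO3^-) in the aliquot = 1/3 × 1.346 × 10^-3 = 4.488 × 10^-4 mol
[IO3^-] = 4.488 × 10^-4 / 0.009735 = 0.04610 mol/L

0.04610 M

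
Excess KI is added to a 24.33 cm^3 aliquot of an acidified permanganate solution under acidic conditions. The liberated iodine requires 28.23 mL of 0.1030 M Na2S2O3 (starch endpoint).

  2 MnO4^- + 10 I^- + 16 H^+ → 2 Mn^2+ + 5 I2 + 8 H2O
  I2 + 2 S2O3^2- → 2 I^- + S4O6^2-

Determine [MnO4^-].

0.02390 M

n(S2O3^2-) = 0.02823 × 0.1030 = 2.908 × 10^-3 mol
n(I2) = n(S2O3^2-)/2 = 1.454 × 10^-3 mol
From the 2:5 ratio, n(MnO4^-) in the aliquot = 2/5 × 1.454 × 10^-3 = 5.815 × 10^-4 mol
[MnO4^-] = 5.815 × 10^-4 / 0.02433 = 0.02390 mol/L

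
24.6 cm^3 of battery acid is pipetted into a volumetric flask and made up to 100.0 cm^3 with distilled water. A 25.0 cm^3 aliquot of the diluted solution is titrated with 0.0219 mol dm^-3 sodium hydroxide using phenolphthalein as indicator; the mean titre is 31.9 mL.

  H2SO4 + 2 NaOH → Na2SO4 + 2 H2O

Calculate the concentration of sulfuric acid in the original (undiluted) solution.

n(NaOH) = 0.0319 × 0.0219 = 6.99 × 10^-4 mol
From the 1:2 ratio, n(H2SO4) in the aliquot = 1/2 × 6.99 × 10^-4 = 3.49 × 10^-4 mol
[H2SO4]_dilute = 3.49 × 10^-4 / 0.0250 = 0.0140 mol/L
Dilution factor = 100.0 / 24.6 = 4.065
[H2SO4]_stock = 0.0140 × 4.065 = 0.0568 mol/L

0.0568 mol/L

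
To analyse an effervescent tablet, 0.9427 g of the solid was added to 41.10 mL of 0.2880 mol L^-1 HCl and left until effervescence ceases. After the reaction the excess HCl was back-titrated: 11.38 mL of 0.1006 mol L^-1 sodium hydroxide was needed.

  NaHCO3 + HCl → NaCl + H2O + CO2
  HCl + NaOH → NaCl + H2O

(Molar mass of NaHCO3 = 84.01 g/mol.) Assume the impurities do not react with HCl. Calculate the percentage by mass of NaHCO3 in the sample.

n(HCl) added = 0.04110 × 0.2880 = 0.01184 mol
n(NaOH) used in back-titration = 0.01138 × 0.1006 = 1.145 × 10^-3 mol
n(HCl) left over = 1.145 × 10^-3 mol (1:1 ratio)
n(HCl) consumed by analyte = 0.01184 − 1.145 × 10^-3 = 0.01069 mol
n(NaHCO3) = 0.01069 mol (1:1 ratio)
mass of NaHCO3 = 0.01069 × 84.01 = 0.8982 g
% NaHCO3 = 0.8982 / 0.9427 × 100 = 95.28 %

95.28 %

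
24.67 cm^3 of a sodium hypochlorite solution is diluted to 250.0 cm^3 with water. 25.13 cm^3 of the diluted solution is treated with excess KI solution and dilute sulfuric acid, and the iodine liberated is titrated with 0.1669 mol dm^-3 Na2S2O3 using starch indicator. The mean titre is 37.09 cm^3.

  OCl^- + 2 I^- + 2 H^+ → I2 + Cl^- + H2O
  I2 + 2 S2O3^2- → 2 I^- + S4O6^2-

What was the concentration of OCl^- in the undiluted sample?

1.248 mol/L

n(S2O3^2-) = 0.03709 × 0.1669 = 6.190 × 10^-3 mol
n(I2) = n(S2O3^2-)/2 = 3.095 × 10^-3 mol
n(OCl^-) in the aliquot = 3.095 × 10^-3 mol (1:1 ratio)
[OCl^-]_dilute = 3.095 × 10^-3 / 0.02513 = 0.1232 mol/L
[OCl^-]_original = 0.1232 × 250.0/24.67 = 1.248 mol/L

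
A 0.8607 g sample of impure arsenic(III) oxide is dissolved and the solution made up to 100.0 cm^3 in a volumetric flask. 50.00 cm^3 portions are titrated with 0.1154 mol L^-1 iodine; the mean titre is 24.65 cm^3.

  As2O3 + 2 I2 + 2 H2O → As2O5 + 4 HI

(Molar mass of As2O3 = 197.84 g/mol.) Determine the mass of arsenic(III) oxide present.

n(I2) per titration = 0.02465 × 0.1154 = 2.845 × 10^-3 mol
From the 1:2 ratio, n(As2O3) in each aliquot = 1/2 × 2.845 × 10^-3 = 1.422 × 10^-3 mol
n(As2O3) in the whole flask = 1.422 × 10^-3 × 100.0/50.00 = 2.845 × 10^-3 mol
mass of As2O3 = 2.845 × 10^-3 × 197.84 = 0.5628 g

0.5628 g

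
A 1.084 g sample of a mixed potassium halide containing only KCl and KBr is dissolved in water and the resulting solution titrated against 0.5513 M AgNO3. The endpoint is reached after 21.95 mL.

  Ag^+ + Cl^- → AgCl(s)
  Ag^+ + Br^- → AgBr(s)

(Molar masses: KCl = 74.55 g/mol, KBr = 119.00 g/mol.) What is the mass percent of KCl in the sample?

55.08 %

n(AgNO3) = 0.02195 × 0.5513 = 0.01210 mol
Let x = n(KCl), y = n(KBr).
Titrant: 1x + 1y = 0.01210;  mass: 74.55x + 119.00y = 1.084
Solving, x = 8.010 × 10^-3 mol, y = 4.092 × 10^-3 mol
mass of KCl = 8.010 × 10^-3 × 74.55 = 0.5971 g
% KCl = 0.5971 / 1.084 × 100 = 55.08 %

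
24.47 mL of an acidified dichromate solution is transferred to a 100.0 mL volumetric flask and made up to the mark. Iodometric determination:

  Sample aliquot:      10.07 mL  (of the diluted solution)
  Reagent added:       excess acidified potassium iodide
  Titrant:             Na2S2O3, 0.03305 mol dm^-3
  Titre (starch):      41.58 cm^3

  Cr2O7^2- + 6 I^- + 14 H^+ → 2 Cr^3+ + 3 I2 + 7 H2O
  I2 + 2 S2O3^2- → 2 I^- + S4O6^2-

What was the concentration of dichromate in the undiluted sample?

0.09295 mol/L

n(S2O3^2-) = 0.04158 × 0.03305 = 1.374 × 10^-3 mol
n(I2) = n(S2O3^2-)/2 = 6.871 × 10^-4 mol
From the 1:3 ratio, n(Cr2O7^2-) in the aliquot = 1/3 × 6.871 × 10^-4 = 2.290 × 10^-4 mol
[Cr2O7^2-]_dilute = 2.290 × 10^-4 / 0.01007 = 0.02274 mol/L
[Cr2O7^2-]_original = 0.02274 × 100.0/24.47 = 0.09295 mol/L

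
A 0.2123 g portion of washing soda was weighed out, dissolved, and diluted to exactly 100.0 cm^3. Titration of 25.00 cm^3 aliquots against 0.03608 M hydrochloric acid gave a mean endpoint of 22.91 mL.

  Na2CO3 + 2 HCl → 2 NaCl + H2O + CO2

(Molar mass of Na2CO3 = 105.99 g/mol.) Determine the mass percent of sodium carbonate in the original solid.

n(HCl) per titration = 0.02291 × 0.03608 = 8.266 × 10^-4 mol
From the 1:2 ratio, n(Na2CO3) in each aliquot = 1/2 × 8.266 × 10^-4 = 4.133 × 10^-4 mol
n(Na2CO3) in the whole flask = 4.133 × 10^-4 × 100.0/25.00 = 1.653 × 10^-3 mol
mass of Na2CO3 = 1.653 × 10^-3 × 105.99 = 0.1752 g
% Na2CO3 = 0.1752 / 0.2123 × 100 = 82.53 %

82.53 %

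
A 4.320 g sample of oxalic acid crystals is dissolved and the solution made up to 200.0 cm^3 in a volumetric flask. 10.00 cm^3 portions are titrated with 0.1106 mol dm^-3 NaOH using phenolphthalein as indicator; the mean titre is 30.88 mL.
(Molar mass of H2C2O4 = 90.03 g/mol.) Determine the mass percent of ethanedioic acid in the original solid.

71.18 %

H2C2O4 + 2 NaOH → Na2C2O4 + 2 H2O
n(NaOH) per titration = 0.03088 × 0.1106 = 3.415 × 10^-3 mol
From the 1:2 ratio, n(H2C2O4) in each aliquot = 1/2 × 3.415 × 10^-3 = 1.708 × 10^-3 mol
n(H2C2O4) in the whole flask = 1.708 × 10^-3 × 200.0/10.00 = 0.03415 mol
mass of H2C2O4 = 0.03415 × 90.03 = 3.075 g
% H2C2O4 = 3.075 / 4.320 × 100 = 71.18 %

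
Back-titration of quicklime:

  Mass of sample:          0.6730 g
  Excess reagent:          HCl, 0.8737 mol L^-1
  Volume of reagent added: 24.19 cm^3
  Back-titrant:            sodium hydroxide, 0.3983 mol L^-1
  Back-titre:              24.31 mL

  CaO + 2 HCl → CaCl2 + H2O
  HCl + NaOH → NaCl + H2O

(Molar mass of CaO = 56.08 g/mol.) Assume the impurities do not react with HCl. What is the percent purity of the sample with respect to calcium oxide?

n(HCl) added = 0.02419 × 0.8737 = 0.02113 mol
n(NaOH) used in back-titration = 0.02431 × 0.3983 = 9.683 × 10^-3 mol
n(HCl) left over = 9.683 × 10^-3 mol (1:1 ratio)
n(HCl) consumed by analyte = 0.02113 − 9.683 × 10^-3 = 0.01145 mol
From the 1:2 ratio, n(CaO) = 1/2 × 0.01145 = 5.726 × 10^-3 mol
mass of CaO = 5.726 × 10^-3 × 56.08 = 0.3211 g
% CaO = 0.3211 / 0.6730 × 100 = 47.71 %

47.71 %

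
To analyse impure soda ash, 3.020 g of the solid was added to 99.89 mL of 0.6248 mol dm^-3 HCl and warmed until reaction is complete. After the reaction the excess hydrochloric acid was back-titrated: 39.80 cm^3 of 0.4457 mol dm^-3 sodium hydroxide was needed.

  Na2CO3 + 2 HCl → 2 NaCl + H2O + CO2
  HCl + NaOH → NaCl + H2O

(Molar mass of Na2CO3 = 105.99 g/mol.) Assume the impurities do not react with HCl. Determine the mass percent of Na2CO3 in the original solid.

n(HCl) added = 0.09989 × 0.6248 = 0.06241 mol
n(NaOH) used in back-titration = 0.03980 × 0.4457 = 0.01774 mol
n(HCl) left over = 0.01774 mol (1:1 ratio)
n(HCl) consumed by analyte = 0.06241 − 0.01774 = 0.04467 mol
From the 1:2 ratio, n(Na2CO3) = 1/2 × 0.04467 = 0.02234 mol
mass of Na2CO3 = 0.02234 × 105.99 = 2.367 g
% Na2CO3 = 2.367 / 3.020 × 100 = 78.39 %

78.39 %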